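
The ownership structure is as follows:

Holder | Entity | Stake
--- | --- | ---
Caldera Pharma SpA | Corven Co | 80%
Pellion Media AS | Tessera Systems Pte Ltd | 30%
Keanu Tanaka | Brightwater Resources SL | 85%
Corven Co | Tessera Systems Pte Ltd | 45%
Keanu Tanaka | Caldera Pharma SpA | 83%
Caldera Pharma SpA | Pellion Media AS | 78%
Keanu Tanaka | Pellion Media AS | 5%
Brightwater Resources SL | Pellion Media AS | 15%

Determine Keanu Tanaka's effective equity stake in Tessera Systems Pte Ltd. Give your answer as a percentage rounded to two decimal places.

Keanu reaches Tessera along 4 paths.
Via Caldera → Pellion: 83% × 78% × 30% = 19.422%.
Via Pellion: 5% × 30% = 1.5%.
Via Brightwater → Pellion: 85% × 15% × 30% = 3.825%.
Via Caldera → Corven: 83% × 80% × 45% = 29.88%.
Total: 19.422% + 1.5% + 3.825% + 29.88% = 54.627%.
Rounded: 54.63%.

54.63%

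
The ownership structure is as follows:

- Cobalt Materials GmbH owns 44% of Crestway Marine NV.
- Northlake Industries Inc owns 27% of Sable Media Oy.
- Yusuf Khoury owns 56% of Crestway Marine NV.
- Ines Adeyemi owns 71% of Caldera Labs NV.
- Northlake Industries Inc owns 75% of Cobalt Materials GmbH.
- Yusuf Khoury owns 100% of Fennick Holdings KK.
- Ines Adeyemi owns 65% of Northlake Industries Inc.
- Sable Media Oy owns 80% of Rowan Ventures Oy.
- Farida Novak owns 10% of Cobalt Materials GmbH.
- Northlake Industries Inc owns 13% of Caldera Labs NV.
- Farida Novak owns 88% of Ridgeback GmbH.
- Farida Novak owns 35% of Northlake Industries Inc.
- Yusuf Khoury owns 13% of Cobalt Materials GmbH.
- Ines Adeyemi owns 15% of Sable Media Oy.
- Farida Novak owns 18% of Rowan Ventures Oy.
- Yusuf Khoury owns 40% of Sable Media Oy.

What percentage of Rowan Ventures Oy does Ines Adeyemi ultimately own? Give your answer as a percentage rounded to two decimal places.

Ines reaches Rowan along 2 paths.
Via Northlake → Sable: 65% × 27% × 80% = 14.04%.
Via Sable: 15% × 80% = 12%.
Total: 14.04% + 12% = 26.04%.

26.04%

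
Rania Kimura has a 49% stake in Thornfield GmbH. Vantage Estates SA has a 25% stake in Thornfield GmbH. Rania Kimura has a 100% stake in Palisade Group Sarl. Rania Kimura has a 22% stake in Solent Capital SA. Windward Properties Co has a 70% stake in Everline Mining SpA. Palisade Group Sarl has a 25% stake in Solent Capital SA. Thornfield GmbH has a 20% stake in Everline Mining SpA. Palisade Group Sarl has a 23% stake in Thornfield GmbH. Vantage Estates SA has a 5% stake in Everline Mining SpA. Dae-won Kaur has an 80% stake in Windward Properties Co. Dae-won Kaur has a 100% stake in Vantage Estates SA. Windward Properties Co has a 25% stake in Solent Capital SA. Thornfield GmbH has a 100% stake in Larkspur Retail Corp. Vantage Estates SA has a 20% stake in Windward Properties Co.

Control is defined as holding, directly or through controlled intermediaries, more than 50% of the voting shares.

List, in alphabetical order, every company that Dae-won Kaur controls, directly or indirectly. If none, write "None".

Everline Mining SpA, Vantage Estates SA, Windward Properties Co

Dae-won holds 100% of Vantage, so Dae-won controls Vantage.
Vantage and Dae-won together hold 20% + 80% = 100% of Windward, so Dae-won controls Windward.
Vantage and Windward together hold 5% + 70% = 75% of Everline, so Dae-won controls Everline.
No other company's threshold is met.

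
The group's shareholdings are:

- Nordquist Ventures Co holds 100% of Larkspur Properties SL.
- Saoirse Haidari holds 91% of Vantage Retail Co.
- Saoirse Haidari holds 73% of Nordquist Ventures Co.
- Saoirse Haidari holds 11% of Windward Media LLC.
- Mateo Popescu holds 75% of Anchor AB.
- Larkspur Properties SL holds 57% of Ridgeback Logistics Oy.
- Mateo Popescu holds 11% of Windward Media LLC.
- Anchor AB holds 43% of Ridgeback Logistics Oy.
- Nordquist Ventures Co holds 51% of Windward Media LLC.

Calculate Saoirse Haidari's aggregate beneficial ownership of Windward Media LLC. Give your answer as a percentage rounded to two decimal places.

48.23%

Saoirse reaches Windward along 2 paths.
Direct stake: 11% = 11%.
Via Nordquist: 73% × 51% = 37.23%.
Total: 11% + 37.23% = 48.23%.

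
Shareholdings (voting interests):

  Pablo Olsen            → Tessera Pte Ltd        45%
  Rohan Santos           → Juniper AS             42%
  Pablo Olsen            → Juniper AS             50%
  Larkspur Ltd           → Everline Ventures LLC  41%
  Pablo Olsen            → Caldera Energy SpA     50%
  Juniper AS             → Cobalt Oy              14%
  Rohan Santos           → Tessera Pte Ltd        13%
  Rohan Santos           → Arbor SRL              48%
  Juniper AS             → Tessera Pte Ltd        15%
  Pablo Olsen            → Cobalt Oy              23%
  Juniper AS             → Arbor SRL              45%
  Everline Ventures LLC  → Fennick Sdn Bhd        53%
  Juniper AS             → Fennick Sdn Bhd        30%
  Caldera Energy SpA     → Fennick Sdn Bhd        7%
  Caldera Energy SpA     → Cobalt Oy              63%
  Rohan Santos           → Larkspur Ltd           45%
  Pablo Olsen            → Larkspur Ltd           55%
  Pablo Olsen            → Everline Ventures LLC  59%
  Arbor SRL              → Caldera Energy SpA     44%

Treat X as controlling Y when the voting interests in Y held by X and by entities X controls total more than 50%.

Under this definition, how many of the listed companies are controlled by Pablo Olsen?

Pablo holds 55% of Larkspur, so Pablo controls Larkspur.
Pablo and Larkspur together hold 59% + 41% = 100% of Everline, so Pablo controls Everline.
Everline holds 53% of Fennick, so Pablo controls Fennick.
No other company's threshold is met.
Pablo controls 3 companies.

3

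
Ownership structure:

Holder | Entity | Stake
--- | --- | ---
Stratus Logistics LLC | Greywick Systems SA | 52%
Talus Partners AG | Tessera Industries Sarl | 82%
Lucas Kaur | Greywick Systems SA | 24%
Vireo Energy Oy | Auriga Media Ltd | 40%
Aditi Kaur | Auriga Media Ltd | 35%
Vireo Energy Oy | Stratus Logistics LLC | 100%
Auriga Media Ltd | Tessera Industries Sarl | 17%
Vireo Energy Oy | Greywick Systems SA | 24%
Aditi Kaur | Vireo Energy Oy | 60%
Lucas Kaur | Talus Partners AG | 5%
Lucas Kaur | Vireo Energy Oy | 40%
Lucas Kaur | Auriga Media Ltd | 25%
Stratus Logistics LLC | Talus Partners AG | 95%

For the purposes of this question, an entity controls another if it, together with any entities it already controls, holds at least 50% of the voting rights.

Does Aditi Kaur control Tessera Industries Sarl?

Aditi holds 60% of Vireo, so Aditi controls Vireo.
Vireo and Aditi together hold 40% + 35% = 75% of Auriga, so Aditi controls Auriga.
Vireo holds 100% of Stratus, so Aditi controls Stratus.
Stratus holds 95% of Talus, so Aditi controls Talus.
Talus and Auriga together hold 82% + 17% = 99% of Tessera, so Aditi controls Tessera.

Yes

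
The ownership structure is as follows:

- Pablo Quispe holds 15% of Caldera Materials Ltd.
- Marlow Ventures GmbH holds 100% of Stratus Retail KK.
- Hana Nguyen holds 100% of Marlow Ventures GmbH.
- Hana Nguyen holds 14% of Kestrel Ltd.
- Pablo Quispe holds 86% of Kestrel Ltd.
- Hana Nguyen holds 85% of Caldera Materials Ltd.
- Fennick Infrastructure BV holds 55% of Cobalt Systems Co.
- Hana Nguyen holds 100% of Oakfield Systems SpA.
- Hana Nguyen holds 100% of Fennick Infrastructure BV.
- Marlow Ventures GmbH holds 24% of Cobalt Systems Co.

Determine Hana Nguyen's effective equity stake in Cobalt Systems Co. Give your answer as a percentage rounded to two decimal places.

79.00%

Hana reaches Cobalt along 2 paths.
Via Marlow: 100% × 24% = 24%.
Via Fennick: 100% × 55% = 55%.
Total: 24% + 55% = 79%.
Rounded: 79.00%.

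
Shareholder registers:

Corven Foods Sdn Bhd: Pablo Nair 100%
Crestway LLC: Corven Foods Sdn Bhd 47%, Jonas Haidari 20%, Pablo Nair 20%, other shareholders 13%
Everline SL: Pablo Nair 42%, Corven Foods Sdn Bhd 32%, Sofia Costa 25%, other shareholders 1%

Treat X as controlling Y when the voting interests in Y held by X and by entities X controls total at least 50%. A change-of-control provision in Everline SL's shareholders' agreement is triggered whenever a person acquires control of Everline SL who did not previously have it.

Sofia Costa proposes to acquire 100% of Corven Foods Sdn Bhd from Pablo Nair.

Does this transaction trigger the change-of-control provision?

Yes

The purchase adds only to Sofia's holdings (Pablo's stake shrinks), so Sofia is the only person who could newly come to control Everline.
Sofia's largest direct stake is 25% in Everline, which does not meet the threshold, so Sofia controls no company.
In Everline, Sofia's side holds only 25%, not ≥ 50%.
So before the transaction, Sofia does not control Everline.
After the purchase, Sofia holds 100% of Corven directly, and Pablo's stake falls to 0%.
Sofia holds 100% of Corven, so Sofia controls Corven.
Corven and Sofia together hold 32% + 25% = 57% of Everline, so Sofia controls Everline.
Sofia did not control Everline before and does after, so the clause is triggered.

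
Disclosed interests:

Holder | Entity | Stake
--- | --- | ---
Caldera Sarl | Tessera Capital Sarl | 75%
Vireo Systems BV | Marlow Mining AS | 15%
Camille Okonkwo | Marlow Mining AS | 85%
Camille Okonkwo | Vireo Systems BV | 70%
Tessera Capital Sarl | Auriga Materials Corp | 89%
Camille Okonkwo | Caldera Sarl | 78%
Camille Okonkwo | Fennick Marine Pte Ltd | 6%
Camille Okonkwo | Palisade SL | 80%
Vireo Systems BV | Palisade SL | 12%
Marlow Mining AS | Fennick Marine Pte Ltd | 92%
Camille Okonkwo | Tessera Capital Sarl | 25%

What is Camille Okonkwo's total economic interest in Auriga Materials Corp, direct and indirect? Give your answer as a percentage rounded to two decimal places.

74.32%

Camille reaches Auriga along 2 paths.
Via Tessera: 25% × 89% = 22.25%.
Via Caldera → Tessera: 78% × 75% × 89% = 52.065%.
Total: 22.25% + 52.065% = 74.315%.
Rounded: 74.32%.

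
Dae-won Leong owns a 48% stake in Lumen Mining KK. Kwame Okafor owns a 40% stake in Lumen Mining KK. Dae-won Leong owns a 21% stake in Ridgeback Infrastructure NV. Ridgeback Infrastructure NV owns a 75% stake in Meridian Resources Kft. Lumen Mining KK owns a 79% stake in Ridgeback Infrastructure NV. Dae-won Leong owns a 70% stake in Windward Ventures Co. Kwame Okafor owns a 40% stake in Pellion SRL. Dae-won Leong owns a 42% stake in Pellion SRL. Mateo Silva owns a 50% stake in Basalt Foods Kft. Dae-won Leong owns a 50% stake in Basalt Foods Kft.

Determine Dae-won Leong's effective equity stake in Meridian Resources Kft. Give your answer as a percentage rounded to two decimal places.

44.19%

Dae-won reaches Meridian along 2 paths.
Via Lumen → Ridgeback: 48% × 79% × 75% = 28.44%.
Via Ridgeback: 21% × 75% = 15.75%.
Total: 28.44% + 15.75% = 44.19%.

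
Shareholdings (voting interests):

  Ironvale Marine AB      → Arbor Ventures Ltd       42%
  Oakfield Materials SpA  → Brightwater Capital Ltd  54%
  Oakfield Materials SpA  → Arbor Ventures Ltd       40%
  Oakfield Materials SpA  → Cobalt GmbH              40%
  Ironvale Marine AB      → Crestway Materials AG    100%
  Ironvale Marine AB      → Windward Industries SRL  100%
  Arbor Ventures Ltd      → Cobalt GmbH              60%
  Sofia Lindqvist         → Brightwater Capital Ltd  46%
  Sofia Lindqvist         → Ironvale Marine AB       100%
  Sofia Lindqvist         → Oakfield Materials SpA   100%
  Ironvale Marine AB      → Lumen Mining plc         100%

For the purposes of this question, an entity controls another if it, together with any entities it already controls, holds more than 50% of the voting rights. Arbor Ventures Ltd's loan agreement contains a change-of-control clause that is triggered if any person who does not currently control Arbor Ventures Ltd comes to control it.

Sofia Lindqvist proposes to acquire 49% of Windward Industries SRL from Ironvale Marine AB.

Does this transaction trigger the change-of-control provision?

The purchase adds only to Sofia's holdings (Ironvale's stake shrinks), so Sofia is the only person who could newly come to control Arbor.
Sofia holds 100% of Ironvale, so Sofia controls Ironvale.
Sofia holds 100% of Oakfield, so Sofia controls Oakfield.
Oakfield and Ironvale together hold 40% + 42% = 82% of Arbor, so Sofia controls Arbor.
So Sofia already controls Arbor before the transaction.
After the purchase, Sofia holds 49% of Windward directly, and Ironvale's stake falls to 51%.
Sofia controlled Arbor already, so this is not a new person acquiring control; every other person's position is unchanged or reduced.
No new person acquires control, so the clause is not triggered.

No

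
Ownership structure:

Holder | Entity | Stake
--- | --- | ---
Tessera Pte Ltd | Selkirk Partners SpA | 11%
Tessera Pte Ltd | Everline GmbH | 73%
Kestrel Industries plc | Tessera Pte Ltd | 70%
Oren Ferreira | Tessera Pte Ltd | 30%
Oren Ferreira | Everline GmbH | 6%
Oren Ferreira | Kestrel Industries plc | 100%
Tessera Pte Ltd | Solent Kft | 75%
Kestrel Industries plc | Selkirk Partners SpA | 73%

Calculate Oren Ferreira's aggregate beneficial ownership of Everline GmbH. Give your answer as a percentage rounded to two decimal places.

Oren reaches Everline along 3 paths.
Via Tessera: 30% × 73% = 21.9%.
Via Kestrel → Tessera: 100% × 70% × 73% = 51.1%.
Direct stake: 6% = 6%.
Total: 21.9% + 51.1% + 6% = 79%.
Rounded: 79.00%.

79.00%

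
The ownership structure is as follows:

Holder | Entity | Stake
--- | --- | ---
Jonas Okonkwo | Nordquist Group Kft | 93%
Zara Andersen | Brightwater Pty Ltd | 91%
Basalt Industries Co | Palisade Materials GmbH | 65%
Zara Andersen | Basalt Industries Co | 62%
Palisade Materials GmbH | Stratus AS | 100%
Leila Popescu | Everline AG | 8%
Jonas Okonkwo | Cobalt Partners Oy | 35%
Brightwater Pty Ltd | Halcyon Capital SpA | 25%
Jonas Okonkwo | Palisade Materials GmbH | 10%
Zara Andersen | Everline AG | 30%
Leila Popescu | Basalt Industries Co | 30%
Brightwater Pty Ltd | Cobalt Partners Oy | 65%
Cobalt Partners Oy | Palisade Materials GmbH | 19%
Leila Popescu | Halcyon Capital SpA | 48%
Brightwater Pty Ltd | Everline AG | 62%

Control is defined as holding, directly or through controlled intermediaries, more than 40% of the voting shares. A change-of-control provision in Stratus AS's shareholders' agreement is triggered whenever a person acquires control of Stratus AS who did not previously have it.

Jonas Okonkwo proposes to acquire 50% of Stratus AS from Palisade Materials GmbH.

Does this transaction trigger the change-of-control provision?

Yes

The purchase adds only to Jonas's holdings (Palisade's stake shrinks), so Jonas is the only person who could newly come to control Stratus.
Jonas holds 93% of Nordquist, so Jonas controls Nordquist.
Neither Jonas nor any entity Jonas controls holds any voting interest in Stratus.
So before the transaction, Jonas does not control Stratus.
After the purchase, Jonas holds 50% of Stratus directly, and Palisade's stake falls to 50%.
Jonas holds 50% of Stratus, so Jonas controls Stratus.
Jonas did not control Stratus before and does after, so the clause is triggered.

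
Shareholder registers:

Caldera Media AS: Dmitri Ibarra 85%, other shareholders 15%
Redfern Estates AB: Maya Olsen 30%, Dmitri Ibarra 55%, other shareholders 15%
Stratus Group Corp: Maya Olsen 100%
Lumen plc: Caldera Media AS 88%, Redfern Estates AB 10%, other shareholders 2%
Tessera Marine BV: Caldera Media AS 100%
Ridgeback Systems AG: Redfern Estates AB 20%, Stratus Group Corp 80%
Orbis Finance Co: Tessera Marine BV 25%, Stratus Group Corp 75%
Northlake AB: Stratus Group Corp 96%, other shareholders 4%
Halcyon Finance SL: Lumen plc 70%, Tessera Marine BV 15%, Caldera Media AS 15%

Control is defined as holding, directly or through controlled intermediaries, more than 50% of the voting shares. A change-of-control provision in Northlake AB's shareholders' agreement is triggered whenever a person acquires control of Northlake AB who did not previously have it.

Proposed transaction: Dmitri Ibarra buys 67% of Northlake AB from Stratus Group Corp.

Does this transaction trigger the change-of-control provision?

Yes

The purchase adds only to Dmitri's holdings (Stratus's stake shrinks), so Dmitri is the only person who could newly come to control Northlake.
Dmitri holds 85% of Caldera, so Dmitri controls Caldera.
Dmitri holds 55% of Redfern, so Dmitri controls Redfern.
Caldera and Redfern together hold 88% + 10% = 98% of Lumen, so Dmitri controls Lumen.
Caldera holds 100% of Tessera, so Dmitri controls Tessera.
Lumen and Tessera and Caldera together hold 70% + 15% + 15% = 100% of Halcyon, so Dmitri controls Halcyon.
Neither Dmitri nor any entity Dmitri controls holds any voting interest in Northlake.
So before the transaction, Dmitri does not control Northlake.
After the purchase, Dmitri holds 67% of Northlake directly, and Stratus's stake falls to 29%.
Dmitri holds 67% of Northlake, so Dmitri controls Northlake.
Dmitri did not control Northlake before and does after, so the clause is triggered.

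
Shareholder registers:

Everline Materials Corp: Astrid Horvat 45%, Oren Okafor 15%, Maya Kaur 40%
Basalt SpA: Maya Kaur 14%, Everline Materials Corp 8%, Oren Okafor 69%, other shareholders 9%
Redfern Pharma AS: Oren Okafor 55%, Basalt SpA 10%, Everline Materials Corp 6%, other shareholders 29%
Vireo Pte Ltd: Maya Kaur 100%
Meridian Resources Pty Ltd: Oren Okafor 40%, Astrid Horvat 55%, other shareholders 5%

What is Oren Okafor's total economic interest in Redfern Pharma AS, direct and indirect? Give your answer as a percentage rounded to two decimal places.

62.92%

Oren reaches Redfern along 4 paths.
Direct stake: 55% = 55%.
Via Everline → Basalt: 15% × 8% × 10% = 0.12%.
Via Basalt: 69% × 10% = 6.9%.
Via Everline: 15% × 6% = 0.9%.
Total: 55% + 0.12% + 6.9% + 0.9% = 62.92%.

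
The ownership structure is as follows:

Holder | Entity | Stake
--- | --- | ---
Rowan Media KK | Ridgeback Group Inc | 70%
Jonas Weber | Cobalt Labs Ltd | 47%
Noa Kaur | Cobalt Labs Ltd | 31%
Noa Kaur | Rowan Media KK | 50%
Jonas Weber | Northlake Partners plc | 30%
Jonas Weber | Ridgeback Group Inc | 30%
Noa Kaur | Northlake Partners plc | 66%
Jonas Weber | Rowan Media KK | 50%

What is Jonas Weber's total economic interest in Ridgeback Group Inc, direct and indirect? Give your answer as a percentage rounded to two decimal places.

65.00%

Jonas reaches Ridgeback along 2 paths.
Via Rowan: 50% × 70% = 35%.
Direct stake: 30% = 30%.
Total: 35% + 30% = 65%.
Rounded: 65.00%.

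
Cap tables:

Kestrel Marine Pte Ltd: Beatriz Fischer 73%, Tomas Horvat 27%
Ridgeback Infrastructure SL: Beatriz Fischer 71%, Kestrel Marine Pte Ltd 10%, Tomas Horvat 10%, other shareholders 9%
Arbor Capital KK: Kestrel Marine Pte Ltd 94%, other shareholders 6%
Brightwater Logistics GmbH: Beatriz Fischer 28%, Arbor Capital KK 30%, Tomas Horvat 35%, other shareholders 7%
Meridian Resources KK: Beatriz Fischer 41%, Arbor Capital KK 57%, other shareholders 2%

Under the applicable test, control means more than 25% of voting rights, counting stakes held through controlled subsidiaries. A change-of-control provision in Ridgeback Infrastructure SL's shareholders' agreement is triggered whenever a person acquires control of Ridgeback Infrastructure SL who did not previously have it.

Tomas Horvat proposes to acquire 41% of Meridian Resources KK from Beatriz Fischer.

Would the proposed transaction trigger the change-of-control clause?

No

The purchase adds only to Tomas's holdings (Beatriz's stake shrinks), so Tomas is the only person who could newly come to control Ridgeback.
Tomas holds 27% of Kestrel, so Tomas controls Kestrel.
Kestrel holds 94% of Arbor, so Tomas controls Arbor.
Arbor and Tomas together hold 30% + 35% = 65% of Brightwater, so Tomas controls Brightwater.
Arbor holds 57% of Meridian, so Tomas controls Meridian.
In Ridgeback, Tomas's side holds only 10% + 10% = 20%, not > 25%.
So before the transaction, Tomas does not control Ridgeback.
After the purchase, Tomas holds 41% of Meridian directly, and Beatriz's stake falls to 0%.
Arbor and Tomas together hold 57% + 41% = 98% of Meridian, so Tomas controls Meridian.
After the transaction, Tomas's side holds 10% + 10% = 20% of Ridgeback, not > 25%, so Tomas still does not control Ridgeback.
No new person acquires control, so the clause is not triggered.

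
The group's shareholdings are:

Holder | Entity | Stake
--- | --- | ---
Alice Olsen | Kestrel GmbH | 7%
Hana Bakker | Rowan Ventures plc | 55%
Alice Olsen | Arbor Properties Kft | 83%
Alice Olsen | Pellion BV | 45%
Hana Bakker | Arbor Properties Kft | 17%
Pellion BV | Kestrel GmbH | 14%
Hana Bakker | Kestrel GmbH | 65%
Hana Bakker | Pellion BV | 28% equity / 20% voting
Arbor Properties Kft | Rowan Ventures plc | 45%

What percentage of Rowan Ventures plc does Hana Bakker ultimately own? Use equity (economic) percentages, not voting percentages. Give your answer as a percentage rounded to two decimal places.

Hana reaches Rowan along 2 paths.
Direct stake: 55% = 55%.
Via Arbor: 17% × 45% = 7.65%.
Total: 55% + 7.65% = 62.65%.

62.65%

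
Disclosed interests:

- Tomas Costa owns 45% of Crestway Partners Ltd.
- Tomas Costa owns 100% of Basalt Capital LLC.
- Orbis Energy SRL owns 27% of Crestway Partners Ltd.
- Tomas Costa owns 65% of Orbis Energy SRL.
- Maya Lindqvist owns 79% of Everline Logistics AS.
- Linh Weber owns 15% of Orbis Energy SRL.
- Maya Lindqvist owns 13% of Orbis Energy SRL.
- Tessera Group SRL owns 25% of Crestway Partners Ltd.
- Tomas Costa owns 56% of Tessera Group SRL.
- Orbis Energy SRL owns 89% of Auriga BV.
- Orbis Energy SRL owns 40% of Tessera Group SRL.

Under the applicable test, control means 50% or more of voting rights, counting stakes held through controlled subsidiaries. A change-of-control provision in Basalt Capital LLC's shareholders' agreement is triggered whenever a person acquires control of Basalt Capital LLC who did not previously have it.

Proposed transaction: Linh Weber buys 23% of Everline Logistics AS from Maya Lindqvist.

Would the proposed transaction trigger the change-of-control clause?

No

The purchase adds only to Linh's holdings (Maya's stake shrinks), so Linh is the only person who could newly come to control Basalt.
Linh's largest direct stake is 15% in Orbis, which does not meet the threshold, so Linh controls no company.
Neither Linh nor any entity Linh controls holds any voting interest in Basalt.
So before the transaction, Linh does not control Basalt.
After the purchase, Linh holds 23% of Everline directly, and Maya's stake falls to 56%.
Linh's side now holds 23% of Everline, not ≥ 50%, so Linh still does not control Everline.
After the transaction, neither Linh nor any entity Linh controls holds a voting interest in Basalt, so Linh still does not control it.
No new person acquires control, so the clause is not triggered.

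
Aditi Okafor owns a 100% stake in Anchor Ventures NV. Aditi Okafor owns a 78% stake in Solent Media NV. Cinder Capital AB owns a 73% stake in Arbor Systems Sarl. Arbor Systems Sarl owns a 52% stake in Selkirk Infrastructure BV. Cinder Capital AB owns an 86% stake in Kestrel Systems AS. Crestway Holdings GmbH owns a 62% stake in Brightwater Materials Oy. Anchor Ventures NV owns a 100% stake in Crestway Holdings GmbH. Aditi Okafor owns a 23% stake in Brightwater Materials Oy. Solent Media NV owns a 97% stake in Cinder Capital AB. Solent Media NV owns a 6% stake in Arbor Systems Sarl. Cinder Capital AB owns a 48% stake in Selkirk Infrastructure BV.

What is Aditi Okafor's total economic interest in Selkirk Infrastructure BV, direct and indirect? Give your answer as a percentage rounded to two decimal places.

67.47%

Aditi reaches Selkirk along 3 paths.
Via Solent → Cinder → Arbor: 78% × 97% × 73% × 52% = 28.720536%.
Via Solent → Arbor: 78% × 6% × 52% = 2.4336%.
Via Solent → Cinder: 78% × 97% × 48% = 36.3168%.
Total: 28.720536% + 2.4336% + 36.3168% = 67.470936%.
Rounded: 67.47%.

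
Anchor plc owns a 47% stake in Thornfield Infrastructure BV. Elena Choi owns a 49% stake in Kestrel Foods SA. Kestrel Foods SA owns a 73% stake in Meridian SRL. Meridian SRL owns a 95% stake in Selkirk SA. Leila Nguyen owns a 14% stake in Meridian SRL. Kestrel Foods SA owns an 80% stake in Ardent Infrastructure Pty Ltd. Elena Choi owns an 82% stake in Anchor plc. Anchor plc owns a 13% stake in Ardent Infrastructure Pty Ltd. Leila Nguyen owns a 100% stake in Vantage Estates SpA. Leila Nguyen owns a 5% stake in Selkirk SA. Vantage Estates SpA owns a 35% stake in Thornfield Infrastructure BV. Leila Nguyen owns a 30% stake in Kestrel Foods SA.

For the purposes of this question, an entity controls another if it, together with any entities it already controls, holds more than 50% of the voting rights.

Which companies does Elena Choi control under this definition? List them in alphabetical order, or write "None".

Anchor plc

Elena holds 82% of Anchor, so Elena controls Anchor.
No other company's threshold is met.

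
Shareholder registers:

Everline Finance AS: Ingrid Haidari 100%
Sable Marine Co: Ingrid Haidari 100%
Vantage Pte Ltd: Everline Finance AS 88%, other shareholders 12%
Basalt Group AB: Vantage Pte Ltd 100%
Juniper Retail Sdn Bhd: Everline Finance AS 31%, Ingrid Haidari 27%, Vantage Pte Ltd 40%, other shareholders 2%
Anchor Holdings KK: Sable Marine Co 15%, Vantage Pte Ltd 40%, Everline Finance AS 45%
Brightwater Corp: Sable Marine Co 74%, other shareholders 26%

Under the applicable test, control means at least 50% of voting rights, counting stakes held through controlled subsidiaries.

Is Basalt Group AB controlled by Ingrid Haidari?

Ingrid holds 100% of Everline, so Ingrid controls Everline.
Everline holds 88% of Vantage, so Ingrid controls Vantage.
Vantage holds 100% of Basalt, so Ingrid controls Basalt.

Yes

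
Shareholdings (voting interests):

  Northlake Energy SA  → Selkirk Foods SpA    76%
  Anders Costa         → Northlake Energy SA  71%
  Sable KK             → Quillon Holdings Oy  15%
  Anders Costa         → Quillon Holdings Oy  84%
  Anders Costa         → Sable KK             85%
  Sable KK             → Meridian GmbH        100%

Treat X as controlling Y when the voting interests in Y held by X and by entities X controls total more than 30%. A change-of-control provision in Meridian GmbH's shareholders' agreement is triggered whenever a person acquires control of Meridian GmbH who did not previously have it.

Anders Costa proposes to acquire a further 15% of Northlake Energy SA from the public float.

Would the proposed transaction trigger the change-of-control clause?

The purchase changes only Anders's holdings, so Anders is the only person who could newly come to control Meridian.
Anders holds 85% of Sable, so Anders controls Sable.
Sable holds 100% of Meridian, so Anders controls Meridian.
So Anders already controls Meridian before the transaction.
After the purchase, Anders's direct stake in Northlake rises to 71% + 15% = 86%.
Anders controlled Meridian already, so this is not a new person acquiring control; every other person's position is unchanged or reduced.
No new person acquires control, so the clause is not triggered.

No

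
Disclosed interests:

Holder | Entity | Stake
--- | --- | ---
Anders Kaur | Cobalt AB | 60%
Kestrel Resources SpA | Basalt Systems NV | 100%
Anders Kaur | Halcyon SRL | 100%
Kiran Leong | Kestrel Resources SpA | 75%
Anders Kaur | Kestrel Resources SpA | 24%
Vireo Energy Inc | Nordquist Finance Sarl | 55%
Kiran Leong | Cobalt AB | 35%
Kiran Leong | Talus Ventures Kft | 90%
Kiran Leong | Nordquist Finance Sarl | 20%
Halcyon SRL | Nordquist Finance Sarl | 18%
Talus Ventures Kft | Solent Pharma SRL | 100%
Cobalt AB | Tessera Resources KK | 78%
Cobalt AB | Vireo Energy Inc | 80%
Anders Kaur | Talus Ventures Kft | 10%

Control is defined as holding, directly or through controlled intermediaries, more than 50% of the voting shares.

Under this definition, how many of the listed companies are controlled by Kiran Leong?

4

Kiran holds 75% of Kestrel, so Kiran controls Kestrel.
Kiran holds 90% of Talus, so Kiran controls Talus.
Talus holds 100% of Solent, so Kiran controls Solent.
Kestrel holds 100% of Basalt, so Kiran controls Basalt.
No other company's threshold is met.
Kiran controls 4 companies.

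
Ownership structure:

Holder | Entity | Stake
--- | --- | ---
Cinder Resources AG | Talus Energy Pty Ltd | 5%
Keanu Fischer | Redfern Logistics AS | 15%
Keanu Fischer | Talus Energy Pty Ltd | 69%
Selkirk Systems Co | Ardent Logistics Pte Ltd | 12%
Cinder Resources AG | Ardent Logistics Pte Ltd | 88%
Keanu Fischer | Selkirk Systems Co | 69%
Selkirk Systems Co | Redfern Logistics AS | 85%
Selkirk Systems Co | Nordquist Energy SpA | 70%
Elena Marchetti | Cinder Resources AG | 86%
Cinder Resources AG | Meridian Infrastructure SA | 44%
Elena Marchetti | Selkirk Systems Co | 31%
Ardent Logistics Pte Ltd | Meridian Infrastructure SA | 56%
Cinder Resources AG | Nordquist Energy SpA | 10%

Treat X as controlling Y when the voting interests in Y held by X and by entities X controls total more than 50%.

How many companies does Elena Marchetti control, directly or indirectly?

3

Elena holds 86% of Cinder, so Elena controls Cinder.
Cinder holds 88% of Ardent, so Elena controls Ardent.
Ardent and Cinder together hold 56% + 44% = 100% of Meridian, so Elena controls Meridian.
No other company's threshold is met.
Elena controls 3 companies.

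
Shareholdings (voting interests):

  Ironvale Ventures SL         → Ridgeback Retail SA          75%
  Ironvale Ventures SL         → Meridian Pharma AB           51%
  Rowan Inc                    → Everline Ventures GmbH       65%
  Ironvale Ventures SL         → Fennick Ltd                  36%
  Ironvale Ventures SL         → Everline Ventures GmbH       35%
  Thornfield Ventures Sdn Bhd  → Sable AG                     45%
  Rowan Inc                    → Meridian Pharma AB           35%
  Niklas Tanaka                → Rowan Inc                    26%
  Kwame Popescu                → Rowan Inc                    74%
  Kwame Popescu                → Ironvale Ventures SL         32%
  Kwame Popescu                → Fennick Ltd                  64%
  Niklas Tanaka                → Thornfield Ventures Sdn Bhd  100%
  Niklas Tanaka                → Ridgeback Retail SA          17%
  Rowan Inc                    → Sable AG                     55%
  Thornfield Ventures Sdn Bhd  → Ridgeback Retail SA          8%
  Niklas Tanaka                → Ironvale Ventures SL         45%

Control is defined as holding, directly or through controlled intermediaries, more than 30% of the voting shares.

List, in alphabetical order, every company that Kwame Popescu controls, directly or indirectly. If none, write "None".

Everline Ventures GmbH, Fennick Ltd, Ironvale Ventures SL, Meridian Pharma AB, Ridgeback Retail SA, Rowan Inc, Sable AG

Kwame holds 74% of Rowan, so Kwame controls Rowan.
Kwame holds 32% of Ironvale, so Kwame controls Ironvale.
Rowan holds 55% of Sable, so Kwame controls Sable.
Ironvale and Kwame together hold 36% + 64% = 100% of Fennick, so Kwame controls Fennick.
Ironvale holds 75% of Ridgeback, so Kwame controls Ridgeback.
Ironvale and Rowan together hold 35% + 65% = 100% of Everline, so Kwame controls Everline.
Rowan and Ironvale together hold 35% + 51% = 86% of Meridian, so Kwame controls Meridian.
No other company's threshold is met.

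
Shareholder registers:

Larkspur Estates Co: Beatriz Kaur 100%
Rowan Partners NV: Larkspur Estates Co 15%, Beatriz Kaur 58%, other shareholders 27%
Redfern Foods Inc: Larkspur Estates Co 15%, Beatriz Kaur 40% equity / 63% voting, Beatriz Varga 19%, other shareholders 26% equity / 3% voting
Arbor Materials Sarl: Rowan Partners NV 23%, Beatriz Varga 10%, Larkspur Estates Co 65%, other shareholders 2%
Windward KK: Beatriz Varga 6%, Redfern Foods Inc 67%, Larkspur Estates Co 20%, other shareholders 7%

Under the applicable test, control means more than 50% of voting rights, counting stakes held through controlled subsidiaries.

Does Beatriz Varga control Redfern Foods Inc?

No

Beatriz Varga's largest direct stake is 19% in Redfern, which does not meet the threshold, so Beatriz Varga controls no company.
In Redfern, Beatriz Varga's side holds only 19%, not > 50%.
So Beatriz Varga does not control Redfern.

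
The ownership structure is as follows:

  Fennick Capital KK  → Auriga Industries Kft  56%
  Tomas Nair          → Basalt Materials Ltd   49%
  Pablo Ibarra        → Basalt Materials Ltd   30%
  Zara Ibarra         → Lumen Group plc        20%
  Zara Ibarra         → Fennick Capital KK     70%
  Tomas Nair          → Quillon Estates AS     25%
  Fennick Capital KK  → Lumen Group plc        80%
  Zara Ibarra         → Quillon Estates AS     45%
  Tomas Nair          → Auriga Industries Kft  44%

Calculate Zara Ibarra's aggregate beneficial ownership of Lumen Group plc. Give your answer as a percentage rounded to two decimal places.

76.00%

Zara reaches Lumen along 2 paths.
Via Fennick: 70% × 80% = 56%.
Direct stake: 20% = 20%.
Total: 56% + 20% = 76%.
Rounded: 76.00%.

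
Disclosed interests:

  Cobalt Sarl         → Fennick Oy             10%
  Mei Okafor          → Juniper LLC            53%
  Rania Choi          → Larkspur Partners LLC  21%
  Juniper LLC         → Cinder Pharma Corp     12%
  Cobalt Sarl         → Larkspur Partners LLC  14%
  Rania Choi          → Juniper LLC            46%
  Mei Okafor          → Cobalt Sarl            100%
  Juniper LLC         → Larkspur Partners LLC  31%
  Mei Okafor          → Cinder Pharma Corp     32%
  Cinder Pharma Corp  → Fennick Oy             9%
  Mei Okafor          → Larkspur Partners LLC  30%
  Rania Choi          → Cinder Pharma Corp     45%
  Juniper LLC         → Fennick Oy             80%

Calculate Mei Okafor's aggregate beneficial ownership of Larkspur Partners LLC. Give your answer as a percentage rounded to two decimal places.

60.43%

Mei reaches Larkspur along 3 paths.
Direct stake: 30% = 30%.
Via Juniper: 53% × 31% = 16.43%.
Via Cobalt: 100% × 14% = 14%.
Total: 30% + 16.43% + 14% = 60.43%.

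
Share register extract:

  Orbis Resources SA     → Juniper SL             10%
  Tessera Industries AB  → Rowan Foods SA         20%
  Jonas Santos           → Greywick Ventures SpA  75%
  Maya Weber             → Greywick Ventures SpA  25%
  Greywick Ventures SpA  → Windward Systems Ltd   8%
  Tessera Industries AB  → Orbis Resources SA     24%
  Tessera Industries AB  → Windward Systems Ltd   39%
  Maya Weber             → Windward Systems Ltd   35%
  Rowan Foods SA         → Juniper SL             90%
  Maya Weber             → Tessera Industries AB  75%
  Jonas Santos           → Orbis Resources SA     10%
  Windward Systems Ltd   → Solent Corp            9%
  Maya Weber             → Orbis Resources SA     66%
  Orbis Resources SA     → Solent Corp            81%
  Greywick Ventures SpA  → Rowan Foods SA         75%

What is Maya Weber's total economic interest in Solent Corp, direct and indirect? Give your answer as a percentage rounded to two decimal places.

74.00%

Maya reaches Solent along 5 paths.
Via Windward: 35% × 9% = 3.15%.
Via Tessera → Windward: 75% × 39% × 9% = 2.6325%.
Via Greywick → Windward: 25% × 8% × 9% = 0.18%.
Via Orbis: 66% × 81% = 53.46%.
Via Tessera → Orbis: 75% × 24% × 81% = 14.58%.
Total: 3.15% + 2.6325% + 0.18% + 53.46% + 14.58% = 74.0025%.
Rounded: 74.00%.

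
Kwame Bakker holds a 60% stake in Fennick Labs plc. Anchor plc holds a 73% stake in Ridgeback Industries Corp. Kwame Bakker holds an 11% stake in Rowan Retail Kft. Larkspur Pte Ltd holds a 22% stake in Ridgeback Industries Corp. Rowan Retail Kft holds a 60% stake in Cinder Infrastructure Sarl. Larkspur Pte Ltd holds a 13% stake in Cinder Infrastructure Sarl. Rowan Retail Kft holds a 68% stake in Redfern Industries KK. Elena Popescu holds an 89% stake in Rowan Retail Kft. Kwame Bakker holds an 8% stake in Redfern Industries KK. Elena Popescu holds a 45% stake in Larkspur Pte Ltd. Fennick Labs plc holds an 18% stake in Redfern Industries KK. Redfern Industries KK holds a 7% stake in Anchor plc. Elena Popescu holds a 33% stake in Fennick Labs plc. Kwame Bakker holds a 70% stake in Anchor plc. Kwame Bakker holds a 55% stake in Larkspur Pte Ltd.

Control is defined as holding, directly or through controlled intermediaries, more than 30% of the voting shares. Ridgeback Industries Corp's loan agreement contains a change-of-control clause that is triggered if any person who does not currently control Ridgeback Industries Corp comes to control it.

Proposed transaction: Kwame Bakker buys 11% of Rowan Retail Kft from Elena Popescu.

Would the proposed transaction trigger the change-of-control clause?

No

The purchase adds only to Kwame's holdings (Elena's stake shrinks), so Kwame is the only person who could newly come to control Ridgeback.
Kwame holds 55% of Larkspur, so Kwame controls Larkspur.
Kwame holds 70% of Anchor, so Kwame controls Anchor.
Anchor and Larkspur together hold 73% + 22% = 95% of Ridgeback, so Kwame controls Ridgeback.
So Kwame already controls Ridgeback before the transaction.
After the purchase, Kwame's direct stake in Rowan rises to 11% + 11% = 22%, and Elena's stake falls to 78%.
Kwame controlled Ridgeback already, so this is not a new person acquiring control; every other person's position is unchanged or reduced.
No new person acquires control, so the clause is not triggered.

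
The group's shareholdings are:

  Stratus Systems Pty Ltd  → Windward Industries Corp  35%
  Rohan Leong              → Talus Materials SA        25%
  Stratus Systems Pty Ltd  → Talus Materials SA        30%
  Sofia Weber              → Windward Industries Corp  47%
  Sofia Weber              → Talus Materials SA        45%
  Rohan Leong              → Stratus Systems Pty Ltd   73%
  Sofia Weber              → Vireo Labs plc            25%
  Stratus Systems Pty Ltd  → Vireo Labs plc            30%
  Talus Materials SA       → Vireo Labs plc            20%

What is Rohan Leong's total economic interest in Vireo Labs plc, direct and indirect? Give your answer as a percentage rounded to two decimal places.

31.28%

Rohan reaches Vireo along 3 paths.
Via Talus: 25% × 20% = 5%.
Via Stratus → Talus: 73% × 30% × 20% = 4.38%.
Via Stratus: 73% × 30% = 21.9%.
Total: 5% + 4.38% + 21.9% = 31.28%.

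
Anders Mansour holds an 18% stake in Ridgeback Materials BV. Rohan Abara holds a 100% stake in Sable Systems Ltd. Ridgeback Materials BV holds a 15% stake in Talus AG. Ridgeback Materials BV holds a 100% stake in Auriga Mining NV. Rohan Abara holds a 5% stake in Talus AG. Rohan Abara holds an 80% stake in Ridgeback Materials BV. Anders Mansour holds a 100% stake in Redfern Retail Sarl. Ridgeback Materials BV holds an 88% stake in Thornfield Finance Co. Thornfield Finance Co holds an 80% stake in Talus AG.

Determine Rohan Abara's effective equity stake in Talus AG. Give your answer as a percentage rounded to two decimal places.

73.32%

Rohan reaches Talus along 3 paths.
Direct stake: 5% = 5%.
Via Ridgeback: 80% × 15% = 12%.
Via Ridgeback → Thornfield: 80% × 88% × 80% = 56.32%.
Total: 5% + 12% + 56.32% = 73.32%.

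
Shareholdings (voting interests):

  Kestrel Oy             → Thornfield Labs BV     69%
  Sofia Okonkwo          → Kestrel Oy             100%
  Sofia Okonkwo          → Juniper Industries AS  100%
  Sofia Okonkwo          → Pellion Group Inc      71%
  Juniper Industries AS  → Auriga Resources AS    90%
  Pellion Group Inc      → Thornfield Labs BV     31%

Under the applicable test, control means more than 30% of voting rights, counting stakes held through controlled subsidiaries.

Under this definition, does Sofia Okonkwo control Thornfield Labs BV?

Sofia holds 71% of Pellion, so Sofia controls Pellion.
Sofia holds 100% of Kestrel, so Sofia controls Kestrel.
Kestrel and Pellion together hold 69% + 31% = 100% of Thornfield, so Sofia controls Thornfield.

Yes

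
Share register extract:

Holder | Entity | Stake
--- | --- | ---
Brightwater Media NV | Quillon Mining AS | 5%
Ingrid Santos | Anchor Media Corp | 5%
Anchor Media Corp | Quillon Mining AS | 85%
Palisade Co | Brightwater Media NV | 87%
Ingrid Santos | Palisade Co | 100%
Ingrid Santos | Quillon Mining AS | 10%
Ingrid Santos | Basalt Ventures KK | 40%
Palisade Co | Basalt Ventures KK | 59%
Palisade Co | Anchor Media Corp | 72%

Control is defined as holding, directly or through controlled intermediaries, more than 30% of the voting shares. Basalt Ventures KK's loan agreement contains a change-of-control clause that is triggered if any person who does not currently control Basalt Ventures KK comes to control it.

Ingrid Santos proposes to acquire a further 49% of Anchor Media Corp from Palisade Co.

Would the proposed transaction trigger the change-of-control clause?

No

The purchase adds only to Ingrid's holdings (Palisade's stake shrinks), so Ingrid is the only person who could newly come to control Basalt.
Ingrid holds 100% of Palisade, so Ingrid controls Palisade.
Ingrid and Palisade together hold 40% + 59% = 99% of Basalt, so Ingrid controls Basalt.
So Ingrid already controls Basalt before the transaction.
After the purchase, Ingrid's direct stake in Anchor rises to 5% + 49% = 54%, and Palisade's stake falls to 23%.
Ingrid controlled Basalt already, so this is not a new person acquiring control; every other person's position is unchanged or reduced.
No new person acquires control, so the clause is not triggered.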